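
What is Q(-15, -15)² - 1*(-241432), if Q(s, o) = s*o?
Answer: 292057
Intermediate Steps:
Q(s, o) = o*s
Q(-15, -15)² - 1*(-241432) = (-15*(-15))² - 1*(-241432) = 225² + 241432 = 50625 + 241432 = 292057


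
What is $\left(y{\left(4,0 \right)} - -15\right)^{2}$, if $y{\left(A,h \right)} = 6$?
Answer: $441$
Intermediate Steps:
$\left(y{\left(4,0 \right)} - -15\right)^{2} = \left(6 - -15\right)^{2} = \left(6 + 15\right)^{2} = 21^{2} = 441$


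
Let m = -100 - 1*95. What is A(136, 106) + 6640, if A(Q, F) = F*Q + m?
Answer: 20861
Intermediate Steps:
m = -195 (m = -100 - 95 = -195)
A(Q, F) = -195 + F*Q (A(Q, F) = F*Q - 195 = -195 + F*Q)
A(136, 106) + 6640 = (-195 + 106*136) + 6640 = (-195 + 14416) + 6640 = 14221 + 6640 = 20861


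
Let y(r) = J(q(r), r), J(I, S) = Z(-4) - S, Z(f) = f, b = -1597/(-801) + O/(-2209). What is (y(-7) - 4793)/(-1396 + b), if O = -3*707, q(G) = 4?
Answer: 847546911/246486827 ≈ 3.4385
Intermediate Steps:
O = -2121
b = 5226694/1769409 (b = -1597/(-801) - 2121/(-2209) = -1597*(-1/801) - 2121*(-1/2209) = 1597/801 + 2121/2209 = 5226694/1769409 ≈ 2.9539)
J(I, S) = -4 - S
y(r) = -4 - r
(y(-7) - 4793)/(-1396 + b) = ((-4 - 1*(-7)) - 4793)/(-1396 + 5226694/1769409) = ((-4 + 7) - 4793)/(-2464868270/1769409) = (3 - 4793)*(-1769409/2464868270) = -4790*(-1769409/2464868270) = 847546911/246486827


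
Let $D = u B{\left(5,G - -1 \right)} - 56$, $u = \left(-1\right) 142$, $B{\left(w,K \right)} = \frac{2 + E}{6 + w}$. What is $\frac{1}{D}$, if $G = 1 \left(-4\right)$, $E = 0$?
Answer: $- \frac{11}{900} \approx -0.012222$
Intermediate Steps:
$G = -4$
$B{\left(w,K \right)} = \frac{2}{6 + w}$ ($B{\left(w,K \right)} = \frac{2 + 0}{6 + w} = \frac{2}{6 + w}$)
$u = -142$
$D = - \frac{900}{11}$ ($D = - 142 \frac{2}{6 + 5} - 56 = - 142 \cdot \frac{2}{11} - 56 = - 142 \cdot 2 \cdot \frac{1}{11} - 56 = \left(-142\right) \frac{2}{11} - 56 = - \frac{284}{11} - 56 = - \frac{900}{11} \approx -81.818$)
$\frac{1}{D} = \frac{1}{- \frac{900}{11}} = - \frac{11}{900}$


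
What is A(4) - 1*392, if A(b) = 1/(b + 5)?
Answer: -3527/9 ≈ -391.89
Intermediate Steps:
A(b) = 1/(5 + b)
A(4) - 1*392 = 1/(5 + 4) - 1*392 = 1/9 - 392 = ⅑ - 392 = -3527/9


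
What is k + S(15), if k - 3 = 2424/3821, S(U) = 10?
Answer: 52097/3821 ≈ 13.634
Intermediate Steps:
k = 13887/3821 (k = 3 + 2424/3821 = 13887/3821 ≈ 3.6344)
k + S(15) = 13887/3821 + 10 = 52097/3821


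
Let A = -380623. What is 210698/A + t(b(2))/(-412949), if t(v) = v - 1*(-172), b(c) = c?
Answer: -87073756804/157177887227 ≈ -0.55398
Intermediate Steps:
t(v) = 172 + v (t(v) = v + 172 = 172 + v)
210698/A + t(b(2))/(-412949) = 210698/(-380623) + (172 + 2)/(-412949) = 210698*(-1/380623) + 174*(-1/412949) = -210698/380623 - 174/412949 = -87073756804/157177887227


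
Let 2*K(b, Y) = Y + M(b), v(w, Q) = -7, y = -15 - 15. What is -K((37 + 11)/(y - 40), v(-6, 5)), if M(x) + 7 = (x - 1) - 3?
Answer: 327/35 ≈ 9.3428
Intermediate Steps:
y = -30
M(x) = -11 + x (M(x) = -7 + ((x - 1) - 3) = -7 + ((-1 + x) - 3) = -7 + (-4 + x) = -11 + x)
K(b, Y) = -11/2 + Y/2 + b/2 (K(b, Y) = (Y + (-11 + b))/2 = (-11 + Y + b)/2 = -11/2 + Y/2 + b/2)
-K((37 + 11)/(y - 40), v(-6, 5)) = -(-11/2 + (1/2)*(-7) + ((37 + 11)/(-30 - 40))/2) = -(-11/2 - 7/2 + (48/(-70))/2) = -(-11/2 - 7/2 + (48*(-1/70))/2) = -(-11/2 - 7/2 + (1/2)*(-24/35)) = -(-11/2 - 7/2 - 12/35) = -1*(-327/35) = 327/35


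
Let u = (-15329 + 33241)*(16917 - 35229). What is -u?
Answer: 328004544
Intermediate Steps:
u = -328004544 (u = 17912*(-18312) = -328004544)
-u = -1*(-328004544) = 328004544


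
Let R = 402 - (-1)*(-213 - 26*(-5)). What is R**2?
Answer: 101761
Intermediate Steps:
R = 319 (R = 402 - (-1)*(-213 - 1*(-130)) = 402 - (-1)*(-213 + 130) = 402 - (-1)*(-83) = 402 - 1*83 = 402 - 83 = 319)
R**2 = 319**2 = 101761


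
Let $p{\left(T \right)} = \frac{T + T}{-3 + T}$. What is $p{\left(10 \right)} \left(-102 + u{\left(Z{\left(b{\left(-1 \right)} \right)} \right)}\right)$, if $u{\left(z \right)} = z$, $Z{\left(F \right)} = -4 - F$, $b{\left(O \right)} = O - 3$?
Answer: $- \frac{2040}{7} \approx -291.43$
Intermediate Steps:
$b{\left(O \right)} = -3 + O$
$p{\left(T \right)} = \frac{2 T}{-3 + T}$
$p{\left(10 \right)} \left(-102 + u{\left(Z{\left(b{\left(-1 \right)} \right)} \right)}\right) = 2 \cdot 10 \frac{1}{-3 + 10} \left(-102 - 0\right) = 2 \cdot 10 \cdot \frac{1}{7} \left(-102 - 0\right) = 2 \cdot 10 \cdot \frac{1}{7} \left(-102 + \left(-4 + 4\right)\right) = \frac{20 \left(-102 + 0\right)}{7} = \frac{20}{7} \left(-102\right) = - \frac{2040}{7}$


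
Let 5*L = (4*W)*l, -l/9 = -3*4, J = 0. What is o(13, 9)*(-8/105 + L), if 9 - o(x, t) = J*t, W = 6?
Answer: 163272/35 ≈ 4664.9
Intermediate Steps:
o(x, t) = 9 (o(x, t) = 9 - 0*t = 9 - 1*0 = 9 + 0 = 9)
l = 108 (l = -(-27)*4 = -9*(-12) = 108)
L = 2592/5 (L = ((4*6)*108)/5 = (24*108)/5 = (⅕)*2592 = 2592/5 ≈ 518.40)
o(13, 9)*(-8/105 + L) = 9*(-8/105 + 2592/5) = 9*(54424/105) = 163272/35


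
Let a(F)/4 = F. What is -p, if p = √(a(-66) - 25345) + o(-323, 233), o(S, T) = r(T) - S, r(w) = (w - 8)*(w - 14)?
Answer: -49598 - I*√25609 ≈ -49598.0 - 160.03*I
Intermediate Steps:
r(w) = (-14 + w)*(-8 + w) (r(w) = (-8 + w)*(-14 + w) = (-14 + w)*(-8 + w))
a(F) = 4*F
o(S, T) = 112 + T² - S - 22*T (o(S, T) = (112 + T² - 22*T) - S = 112 + T² - S - 22*T)
p = 49598 + I*√25609 (p = √(4*(-66) - 25345) + (112 + 233² - 1*(-323) - 22*233) = √(-264 - 25345) + (112 + 54289 + 323 - 5126) = √(-25609) + 49598 = I*√25609 + 49598 = 49598 + I*√25609 ≈ 49598.0 + 160.03*I)
-p = -(49598 + I*√25609) = -49598 - I*√25609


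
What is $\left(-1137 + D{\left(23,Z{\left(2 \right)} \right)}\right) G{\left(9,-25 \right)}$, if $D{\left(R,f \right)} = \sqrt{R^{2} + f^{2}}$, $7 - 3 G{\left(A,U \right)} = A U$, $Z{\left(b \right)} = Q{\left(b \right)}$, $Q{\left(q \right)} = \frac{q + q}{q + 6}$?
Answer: $-87928 + \frac{116 \sqrt{2117}}{3} \approx -86149.0$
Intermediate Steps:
$Q{\left(q \right)} = \frac{2 q}{6 + q}$
$Z{\left(b \right)} = \frac{2 b}{6 + b}$
$G{\left(A,U \right)} = \frac{7}{3} - \frac{A U}{3}$
$\left(-1137 + D{\left(23,Z{\left(2 \right)} \right)}\right) G{\left(9,-25 \right)} = \left(-1137 + \sqrt{23^{2} + \left(2 \cdot 2 \frac{1}{6 + 2}\right)^{2}}\right) \left(\frac{7}{3} - 3 \left(-25\right)\right) = \left(-1137 + \sqrt{529 + \left(2 \cdot 2 \cdot \frac{1}{8}\right)^{2}}\right) \left(\frac{7}{3} + 75\right) = \left(-1137 + \sqrt{529 + \left(2 \cdot 2 \cdot \frac{1}{8}\right)^{2}}\right) \frac{232}{3} = \left(-1137 + \sqrt{529 + \left(\frac{1}{2}\right)^{2}}\right) \frac{232}{3} = \left(-1137 + \sqrt{529 + \frac{1}{4}}\right) \frac{232}{3} = \left(-1137 + \sqrt{\frac{2117}{4}}\right) \frac{232}{3} = \left(-1137 + \frac{\sqrt{2117}}{2}\right) \frac{232}{3} = -87928 + \frac{116 \sqrt{2117}}{3}$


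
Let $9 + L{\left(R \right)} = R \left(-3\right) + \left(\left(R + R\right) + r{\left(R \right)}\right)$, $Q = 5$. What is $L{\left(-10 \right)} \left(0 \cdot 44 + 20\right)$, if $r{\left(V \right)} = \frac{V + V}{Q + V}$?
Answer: $100$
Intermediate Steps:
$r{\left(V \right)} = \frac{2 V}{5 + V}$ ($r{\left(V \right)} = \frac{V + V}{5 + V} = \frac{2 V}{5 + V}$)
$L{\left(R \right)} = -9 - R + \frac{2 R}{5 + R}$ ($L{\left(R \right)} = -9 + \left(R \left(-3\right) + \left(\left(R + R\right) + \frac{2 R}{5 + R}\right)\right) = -9 - \left(R - \frac{2 R}{5 + R}\right) = -9 - R + \frac{2 R}{5 + R}$)
$L{\left(-10 \right)} \left(0 \cdot 44 + 20\right) = \frac{-45 - \left(-10\right)^{2} - -120}{5 - 10} \left(0 \cdot 44 + 20\right) = \frac{-45 - 100 + 120}{-5} \left(0 + 20\right) = - \frac{-45 - 100 + 120}{5} \cdot 20 = \left(- \frac{1}{5}\right) \left(-25\right) 20 = 5 \cdot 20 = 100$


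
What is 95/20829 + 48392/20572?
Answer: 252477827/107123547 ≈ 2.3569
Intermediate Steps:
95/20829 + 48392/20572 = 95*(1/20829) + 48392*(1/20572) = 95/20829 + 12098/5143 = 252477827/107123547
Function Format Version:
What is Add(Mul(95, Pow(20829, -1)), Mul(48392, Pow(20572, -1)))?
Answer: Rational(252477827, 107123547) ≈ 2.3569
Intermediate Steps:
Add(Mul(95, Pow(20829, -1)), Mul(48392, Pow(20572, -1))) = Add(Mul(95, Rational(1, 20829)), Mul(48392, Rational(1, 20572))) = Add(Rational(95, 20829), Rational(12098, 5143)) = Rational(252477827, 107123547)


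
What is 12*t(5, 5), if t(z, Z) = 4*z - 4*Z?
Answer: 0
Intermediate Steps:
t(z, Z) = -4*Z + 4*z
12*t(5, 5) = 12*(-4*5 + 4*5) = 12*(-20 + 20) = 12*0 = 0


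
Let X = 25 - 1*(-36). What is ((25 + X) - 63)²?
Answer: 529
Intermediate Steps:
X = 61 (X = 25 + 36 = 61)
((25 + X) - 63)² = ((25 + 61) - 63)² = (86 - 63)² = 23² = 529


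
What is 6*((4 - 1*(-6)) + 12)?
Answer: 132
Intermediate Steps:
6*((4 - 1*(-6)) + 12) = 6*((4 + 6) + 12) = 6*(10 + 12) = 6*22 = 132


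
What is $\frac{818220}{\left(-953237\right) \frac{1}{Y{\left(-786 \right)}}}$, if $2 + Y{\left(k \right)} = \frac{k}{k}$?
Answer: $\frac{818220}{953237} \approx 0.85836$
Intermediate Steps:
$Y{\left(k \right)} = -1$ ($Y{\left(k \right)} = -2 + \frac{k}{k} = -2 + 1 = -1$)
$\frac{818220}{\left(-953237\right) \frac{1}{Y{\left(-786 \right)}}} = \frac{818220}{\left(-953237\right) \frac{1}{-1}} = \frac{818220}{\left(-953237\right) \left(-1\right)} = \frac{818220}{953237}$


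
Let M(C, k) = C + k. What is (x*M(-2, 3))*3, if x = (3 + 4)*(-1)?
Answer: -21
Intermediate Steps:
x = -7 (x = 7*(-1) = -7)
(x*M(-2, 3))*3 = -7*(-2 + 3)*3 = -7*1*3 = -7*3 = -21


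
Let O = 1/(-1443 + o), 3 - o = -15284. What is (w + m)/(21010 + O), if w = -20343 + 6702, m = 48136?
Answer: 477548780/290862441 ≈ 1.6418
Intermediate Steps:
o = 15287 (o = 3 - 1*(-15284) = 3 + 15284 = 15287)
w = -13641
O = 1/13844 (O = 1/(-1443 + 15287) = 1/13844 ≈ 7.2233e-5)
(w + m)/(21010 + O) = (-13641 + 48136)/(21010 + 1/13844) = 34495/(290862441/13844) = 34495*(13844/290862441) = 477548780/290862441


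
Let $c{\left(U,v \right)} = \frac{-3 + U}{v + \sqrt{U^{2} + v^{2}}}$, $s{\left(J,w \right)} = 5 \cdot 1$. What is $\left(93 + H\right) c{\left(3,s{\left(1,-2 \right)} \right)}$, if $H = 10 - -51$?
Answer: $0$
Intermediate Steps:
$s{\left(J,w \right)} = 5$
$c{\left(U,v \right)} = \frac{-3 + U}{v + \sqrt{U^{2} + v^{2}}}$
$H = 61$ ($H = 10 + 51 = 61$)
$\left(93 + H\right) c{\left(3,s{\left(1,-2 \right)} \right)} = \left(93 + 61\right) \frac{-3 + 3}{5 + \sqrt{3^{2} + 5^{2}}} = 154 \frac{1}{5 + \sqrt{9 + 25}} \cdot 0 = 154 \frac{1}{5 + \sqrt{34}} \cdot 0 = 154 \cdot 0 = 0$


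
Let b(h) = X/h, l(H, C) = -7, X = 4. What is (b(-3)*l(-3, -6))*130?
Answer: 3640/3 ≈ 1213.3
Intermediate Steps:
b(h) = 4/h
(b(-3)*l(-3, -6))*130 = ((4/(-3))*(-7))*130 = ((4*(-⅓))*(-7))*130 = -4/3*(-7)*130 = (28/3)*130 = 3640/3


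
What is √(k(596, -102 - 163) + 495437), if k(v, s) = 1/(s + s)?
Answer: √139168252770/530 ≈ 703.87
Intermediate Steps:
k(v, s) = 1/(2*s)
√(k(596, -102 - 163) + 495437) = √(1/(2*(-102 - 163)) + 495437) = √((½)/(-265) + 495437) = √((½)*(-1/265) + 495437) = √(-1/530 + 495437) = √(262581609/530) = √139168252770/530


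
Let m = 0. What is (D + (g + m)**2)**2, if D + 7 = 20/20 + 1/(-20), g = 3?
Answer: 3481/400 ≈ 8.7025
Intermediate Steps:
D = -121/20 (D = -7 + (20/20 + 1/(-20)) = -7 + (20*(1/20) + 1*(-1/20)) = -7 + (1 - 1/20) = -7 + 19/20 = -121/20 ≈ -6.0500)
(D + (g + m)**2)**2 = (-121/20 + (3 + 0)**2)**2 = (-121/20 + 3**2)**2 = (-121/20 + 9)**2 = (59/20)**2 = 3481/400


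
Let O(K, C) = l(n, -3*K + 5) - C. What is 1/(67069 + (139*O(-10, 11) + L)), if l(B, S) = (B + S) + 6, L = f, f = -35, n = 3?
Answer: 1/71621 ≈ 1.3962e-5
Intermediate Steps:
L = -35
l(B, S) = 6 + B + S
O(K, C) = 14 - C - 3*K (O(K, C) = (6 + 3 + (-3*K + 5)) - C = (6 + 3 + (5 - 3*K)) - C = (14 - 3*K) - C = 14 - C - 3*K)
1/(67069 + (139*O(-10, 11) + L)) = 1/(67069 + (139*(14 - 1*11 - 3*(-10)) - 35)) = 1/(67069 + (139*(14 - 11 + 30) - 35)) = 1/(67069 + (139*33 - 35)) = 1/(67069 + (4587 - 35)) = 1/(67069 + 4552) = 1/71621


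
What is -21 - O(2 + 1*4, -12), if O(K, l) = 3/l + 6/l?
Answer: -81/4 ≈ -20.250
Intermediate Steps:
O(K, l) = 9/l
-21 - O(2 + 1*4, -12) = -21 - 9/(-12) = -21 - 9*(-1)/12 = -21 - 1*(-¾) = -21 + ¾ = -81/4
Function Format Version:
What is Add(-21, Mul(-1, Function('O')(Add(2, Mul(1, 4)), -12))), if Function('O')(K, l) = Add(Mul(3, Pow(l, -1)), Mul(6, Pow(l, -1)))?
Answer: Rational(-81, 4) ≈ -20.250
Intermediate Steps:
Function('O')(K, l) = Mul(9, Pow(l, -1))
Add(-21, Mul(-1, Function('O')(Add(2, Mul(1, 4)), -12))) = Add(-21, Mul(-1, Mul(9, Pow(-12, -1)))) = Add(-21, Mul(-1, Mul(9, Rational(-1, 12)))) = Add(-21, Mul(-1, Rational(-3, 4))) = Add(-21, Rational(3, 4)) = Rational(-81, 4)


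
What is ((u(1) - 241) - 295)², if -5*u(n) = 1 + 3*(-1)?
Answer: 7171684/25 ≈ 2.8687e+5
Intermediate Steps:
u(n) = ⅖ (u(n) = -(1 + 3*(-1))/5 = -(1 - 3)/5 = -⅕*(-2) = ⅖)
((u(1) - 241) - 295)² = ((⅖ - 241) - 295)² = (-1203/5 - 295)² = (-2678/5)² = 7171684/25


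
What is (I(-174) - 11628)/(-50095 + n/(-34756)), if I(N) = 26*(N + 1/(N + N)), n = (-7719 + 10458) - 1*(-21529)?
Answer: 24420095629/75738984828 ≈ 0.32242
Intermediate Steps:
n = 24268 (n = 2739 + 21529 = 24268)
I(N) = 13/N + 26*N (I(N) = 26*(N + 1/(2*N)) = 13/N + 26*N)
(I(-174) - 11628)/(-50095 + n/(-34756)) = ((13/(-174) + 26*(-174)) - 11628)/(-50095 + 24268/(-34756)) = ((13*(-1/174) - 4524) - 11628)/(-50095 + 24268*(-1/34756)) = ((-13/174 - 4524) - 11628)/(-50095 - 6067/8689) = (-787189/174 - 11628)/(-435281522/8689) = -2810461/174*(-8689/435281522) = 24420095629/75738984828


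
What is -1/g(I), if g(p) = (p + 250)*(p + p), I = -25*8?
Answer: 1/20000 ≈ 5.0000e-5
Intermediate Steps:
I = -200
g(p) = 2*p*(250 + p) (g(p) = (250 + p)*(2*p) = 2*p*(250 + p))
-1/g(I) = -1/(2*(-200)*(250 - 200)) = -1/(2*(-200)*50) = -1/(-20000) = -1*(-1/20000) = 1/20000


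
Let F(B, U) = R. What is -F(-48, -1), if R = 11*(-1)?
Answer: 11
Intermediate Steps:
R = -11
F(B, U) = -11
-F(-48, -1) = -1*(-11) = 11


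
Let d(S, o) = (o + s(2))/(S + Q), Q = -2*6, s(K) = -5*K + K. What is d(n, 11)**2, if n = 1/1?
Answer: 9/121 ≈ 0.074380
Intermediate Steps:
n = 1
s(K) = -4*K
Q = -12
d(S, o) = (-8 + o)/(-12 + S) (d(S, o) = (o - 4*2)/(S - 12) = (o - 8)/(-12 + S) = (-8 + o)/(-12 + S))
d(n, 11)**2 = ((-8 + 11)/(-12 + 1))**2 = (3/(-11))**2 = (-1/11*3)**2 = (-3/11)**2 = 9/121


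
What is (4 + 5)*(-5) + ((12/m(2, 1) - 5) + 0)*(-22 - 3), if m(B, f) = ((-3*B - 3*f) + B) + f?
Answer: 130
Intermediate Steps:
m(B, f) = -2*B - 2*f (m(B, f) = (-3*f - 2*B) + f = -2*B - 2*f)
(4 + 5)*(-5) + ((12/m(2, 1) - 5) + 0)*(-22 - 3) = (4 + 5)*(-5) + ((12/(-2*2 - 2*1) - 5) + 0)*(-22 - 3) = 9*(-5) + ((12/(-4 - 2) - 5) + 0)*(-25) = -45 + ((12/(-6) - 5) + 0)*(-25) = -45 + ((12*(-1/6) - 5) + 0)*(-25) = -45 + ((-2 - 5) + 0)*(-25) = -45 + (-7 + 0)*(-25) = -45 - 7*(-25) = -45 + 175 = 130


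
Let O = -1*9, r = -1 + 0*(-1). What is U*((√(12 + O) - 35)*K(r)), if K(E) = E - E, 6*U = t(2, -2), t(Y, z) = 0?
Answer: 0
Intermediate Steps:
U = 0 (U = (⅙)*0 = 0)
r = -1 (r = -1 + 0 = -1)
O = -9
K(E) = 0
U*((√(12 + O) - 35)*K(r)) = 0*((√(12 - 9) - 35)*0) = 0*((√3 - 35)*0) = 0*((-35 + √3)*0) = 0*0 = 0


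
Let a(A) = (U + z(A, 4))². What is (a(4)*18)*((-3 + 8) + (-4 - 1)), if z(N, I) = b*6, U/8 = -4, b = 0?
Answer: 0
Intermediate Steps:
U = -32 (U = 8*(-4) = -32)
z(N, I) = 0 (z(N, I) = 0*6 = 0)
a(A) = 1024 (a(A) = (-32 + 0)² = (-32)² = 1024)
(a(4)*18)*((-3 + 8) + (-4 - 1)) = (1024*18)*((-3 + 8) + (-4 - 1)) = 18432*(5 - 5) = 18432*0 = 0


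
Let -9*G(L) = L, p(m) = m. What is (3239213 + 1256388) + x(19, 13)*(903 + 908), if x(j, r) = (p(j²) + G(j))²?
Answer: 19258125581/81 ≈ 2.3775e+8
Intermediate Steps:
G(L) = -L/9
x(j, r) = (j² - j/9)²
(3239213 + 1256388) + x(19, 13)*(903 + 908) = (3239213 + 1256388) + ((1/81)*19²*(-1 + 9*19)²)*(903 + 908) = 4495601 + ((1/81)*361*(-1 + 171)²)*1811 = 4495601 + ((1/81)*361*170²)*1811 = 4495601 + ((1/81)*361*28900)*1811 = 4495601 + (10432900/81)*1811 = 4495601 + 18893981900/81 = 19258125581/81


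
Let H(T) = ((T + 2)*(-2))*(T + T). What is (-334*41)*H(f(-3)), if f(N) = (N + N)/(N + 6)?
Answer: 0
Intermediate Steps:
f(N) = 2*N/(6 + N) (f(N) = (2*N)/(6 + N) = 2*N/(6 + N))
H(T) = 2*T*(-4 - 2*T) (H(T) = ((2 + T)*(-2))*(2*T) = (-4 - 2*T)*(2*T) = 2*T*(-4 - 2*T))
(-334*41)*H(f(-3)) = (-334*41)*(-4*2*(-3)/(6 - 3)*(2 + 2*(-3)/(6 - 3))) = -(-54776)*2*(-3)/3*(2 + 2*(-3)/3) = -(-54776)*2*(-3)*(⅓)*(2 + 2*(-3)*(⅓)) = -(-54776)*(-2)*(2 - 2) = -(-54776)*(-2)*0 = -13694*0 = 0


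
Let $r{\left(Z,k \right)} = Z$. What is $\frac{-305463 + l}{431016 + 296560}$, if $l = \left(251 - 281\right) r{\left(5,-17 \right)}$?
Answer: $- \frac{305613}{727576} \approx -0.42004$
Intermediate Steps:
$l = -150$ ($l = \left(251 - 281\right) 5 = \left(-30\right) 5 = -150$)
$\frac{-305463 + l}{431016 + 296560} = \frac{-305463 - 150}{431016 + 296560} = - \frac{305613}{727576}$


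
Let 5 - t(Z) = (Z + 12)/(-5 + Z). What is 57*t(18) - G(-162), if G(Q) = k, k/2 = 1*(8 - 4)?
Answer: 1891/13 ≈ 145.46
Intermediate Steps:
t(Z) = 5 - (12 + Z)/(-5 + Z) (t(Z) = 5 - (Z + 12)/(-5 + Z) = 5 - (12 + Z)/(-5 + Z))
k = 8 (k = 2*(1*(8 - 4)) = 2*(1*4) = 2*4 = 8)
G(Q) = 8
57*t(18) - G(-162) = 57*((-37 + 4*18)/(-5 + 18)) - 1*8 = 57*((-37 + 72)/13) - 8 = 57*((1/13)*35) - 8 = 57*(35/13) - 8 = 1995/13 - 8 = 1891/13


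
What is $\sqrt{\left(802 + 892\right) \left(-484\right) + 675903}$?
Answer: $i \sqrt{143993} \approx 379.46 i$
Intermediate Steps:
$\sqrt{\left(802 + 892\right) \left(-484\right) + 675903} = \sqrt{1694 \left(-484\right) + 675903} = \sqrt{-819896 + 675903} = \sqrt{-143993} = i \sqrt{143993}$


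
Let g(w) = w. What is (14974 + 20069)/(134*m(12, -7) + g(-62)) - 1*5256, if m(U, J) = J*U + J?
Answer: -64452579/12256 ≈ -5258.9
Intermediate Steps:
m(U, J) = J + J*U
(14974 + 20069)/(134*m(12, -7) + g(-62)) - 1*5256 = (14974 + 20069)/(134*(-7*(1 + 12)) - 62) - 1*5256 = 35043/(134*(-7*13) - 62) - 5256 = 35043/(134*(-91) - 62) - 5256 = 35043/(-12194 - 62) - 5256 = 35043/(-12256) - 5256 = 35043*(-1/12256) - 5256 = -35043/12256 - 5256 = -64452579/12256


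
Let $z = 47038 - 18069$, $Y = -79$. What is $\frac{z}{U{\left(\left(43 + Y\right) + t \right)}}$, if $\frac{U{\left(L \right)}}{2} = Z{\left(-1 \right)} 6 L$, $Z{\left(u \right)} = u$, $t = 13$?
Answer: $\frac{28969}{276} \approx 104.96$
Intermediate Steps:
$U{\left(L \right)} = - 12 L$ ($U{\left(L \right)} = 2 \left(-1\right) 6 L = 2 \left(- 6 L\right) = - 12 L$)
$z = 28969$ ($z = 47038 - 18069 = 28969$)
$\frac{z}{U{\left(\left(43 + Y\right) + t \right)}} = \frac{28969}{\left(-12\right) \left(\left(43 - 79\right) + 13\right)} = \frac{28969}{\left(-12\right) \left(-36 + 13\right)} = \frac{28969}{\left(-12\right) \left(-23\right)} = \frac{28969}{276}$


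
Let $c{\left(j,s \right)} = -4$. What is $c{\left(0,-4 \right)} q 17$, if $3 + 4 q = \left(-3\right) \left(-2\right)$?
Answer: $-51$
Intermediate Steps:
$q = \frac{3}{4}$ ($q = - \frac{3}{4} + \frac{\left(-3\right) \left(-2\right)}{4} = - \frac{3}{4} + \frac{1}{4} \cdot 6 = - \frac{3}{4} + \frac{3}{2} = \frac{3}{4} \approx 0.75$)
$c{\left(0,-4 \right)} q 17 = \left(-4\right) \frac{3}{4} \cdot 17 = \left(-3\right) 17 = -51$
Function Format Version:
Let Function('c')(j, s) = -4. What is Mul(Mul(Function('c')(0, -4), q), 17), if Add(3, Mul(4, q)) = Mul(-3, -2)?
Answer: -51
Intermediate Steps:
q = Rational(3, 4) (q = Add(Rational(-3, 4), Mul(Rational(1, 4), Mul(-3, -2))) = Add(Rational(-3, 4), Mul(Rational(1, 4), 6)) = Add(Rational(-3, 4), Rational(3, 2)) = Rational(3, 4) ≈ 0.75000)
Mul(Mul(Function('c')(0, -4), q), 17) = Mul(Mul(-4, Rational(3, 4)), 17) = Mul(-3, 17) = -51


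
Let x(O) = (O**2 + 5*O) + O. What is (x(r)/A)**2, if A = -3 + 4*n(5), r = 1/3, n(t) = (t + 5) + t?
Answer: 1/729 ≈ 0.0013717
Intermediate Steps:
n(t) = 5 + 2*t (n(t) = (5 + t) + t = 5 + 2*t)
r = 1/3 ≈ 0.33333
x(O) = O**2 + 6*O
A = 57 (A = -3 + 4*(5 + 2*5) = -3 + 4*(5 + 10) = -3 + 4*15 = -3 + 60 = 57)
(x(r)/A)**2 = (((6 + 1/3)/3)/57)**2 = (((1/3)*(19/3))*(1/57))**2 = ((19/9)*(1/57))**2 = (1/27)**2 = 1/729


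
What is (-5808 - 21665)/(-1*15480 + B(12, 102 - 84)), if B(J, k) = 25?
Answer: 27473/15455 ≈ 1.7776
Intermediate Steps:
(-5808 - 21665)/(-1*15480 + B(12, 102 - 84)) = (-5808 - 21665)/(-1*15480 + 25) = -27473/(-15480 + 25) = -27473/(-15455) = -27473*(-1/15455) = 27473/15455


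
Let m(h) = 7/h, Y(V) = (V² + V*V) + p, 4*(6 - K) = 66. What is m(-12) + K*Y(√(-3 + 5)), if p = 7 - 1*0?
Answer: -1393/12 ≈ -116.08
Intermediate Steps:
K = -21/2 (K = 6 - ¼*66 = 6 - 33/2 = -21/2 ≈ -10.500)
p = 7 (p = 7 + 0 = 7)
Y(V) = 7 + 2*V² (Y(V) = (V² + V*V) + 7 = (V² + V²) + 7 = 2*V² + 7 = 7 + 2*V²)
m(-12) + K*Y(√(-3 + 5)) = 7/(-12) - 21*(7 + 2*(√(-3 + 5))²)/2 = 7*(-1/12) - 21*(7 + 2*(√2)²)/2 = -7/12 - 21*(7 + 2*2)/2 = -7/12 - 21*(7 + 4)/2 = -7/12 - 21/2*11 = -7/12 - 231/2 = -1393/12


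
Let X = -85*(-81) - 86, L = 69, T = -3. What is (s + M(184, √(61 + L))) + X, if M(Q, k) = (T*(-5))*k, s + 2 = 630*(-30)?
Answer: -12103 + 15*√130 ≈ -11932.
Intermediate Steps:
s = -18902 (s = -2 + 630*(-30) = -2 - 18900 = -18902)
M(Q, k) = 15*k (M(Q, k) = (-3*(-5))*k = 15*k)
X = 6799 (X = 6885 - 86 = 6799)
(s + M(184, √(61 + L))) + X = (-18902 + 15*√(61 + 69)) + 6799 = (-18902 + 15*√130) + 6799 = -12103 + 15*√130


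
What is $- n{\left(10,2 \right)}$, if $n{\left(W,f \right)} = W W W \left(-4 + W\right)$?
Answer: $-6000$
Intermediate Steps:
$n{\left(W,f \right)} = W^{3} \left(-4 + W\right)$ ($n{\left(W,f \right)} = W^{2} W \left(-4 + W\right) = W^{3} \left(-4 + W\right)$)
$- n{\left(10,2 \right)} = - 10^{3} \left(-4 + 10\right) = - 1000 \cdot 6 = \left(-1\right) 6000 = -6000$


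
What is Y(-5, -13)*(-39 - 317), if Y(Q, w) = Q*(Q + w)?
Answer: -32040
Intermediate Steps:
Y(-5, -13)*(-39 - 317) = (-5*(-5 - 13))*(-39 - 317) = -5*(-18)*(-356) = 90*(-356) = -32040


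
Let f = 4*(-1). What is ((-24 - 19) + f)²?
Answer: 2209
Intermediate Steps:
f = -4
((-24 - 19) + f)² = ((-24 - 19) - 4)² = (-43 - 4)² = (-47)² = 2209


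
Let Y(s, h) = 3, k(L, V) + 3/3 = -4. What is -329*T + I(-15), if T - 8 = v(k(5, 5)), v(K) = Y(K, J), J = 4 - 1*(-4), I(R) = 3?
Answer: -3616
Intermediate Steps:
J = 8 (J = 4 + 4 = 8)
k(L, V) = -5 (k(L, V) = -1 - 4 = -5)
v(K) = 3
T = 11 (T = 8 + 3 = 11)
-329*T + I(-15) = -329*11 + 3 = -3619 + 3 = -3616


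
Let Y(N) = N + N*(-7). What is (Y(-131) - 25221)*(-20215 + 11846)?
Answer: 204496515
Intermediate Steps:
Y(N) = -6*N (Y(N) = N - 7*N = -6*N)
(Y(-131) - 25221)*(-20215 + 11846) = (-6*(-131) - 25221)*(-20215 + 11846) = (786 - 25221)*(-8369) = -24435*(-8369) = 204496515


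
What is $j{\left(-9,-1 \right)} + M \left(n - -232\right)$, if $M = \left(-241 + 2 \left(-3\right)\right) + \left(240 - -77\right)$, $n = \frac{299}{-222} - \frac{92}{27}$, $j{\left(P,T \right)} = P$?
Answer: $\frac{15882304}{999} \approx 15898.0$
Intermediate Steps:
$n = - \frac{9499}{1998}$ ($n = 299 \left(- \frac{1}{222}\right) - \frac{92}{27} = - \frac{299}{222} - \frac{92}{27} = - \frac{9499}{1998} \approx -4.7543$)
$M = 70$ ($M = \left(-241 - 6\right) + \left(240 + 77\right) = -247 + 317 = 70$)
$j{\left(-9,-1 \right)} + M \left(n - -232\right) = -9 + 70 \left(- \frac{9499}{1998} - -232\right) = -9 + 70 \left(- \frac{9499}{1998} + 232\right) = -9 + 70 \cdot \frac{454037}{1998} = -9 + \frac{15891295}{999} = \frac{15882304}{999}$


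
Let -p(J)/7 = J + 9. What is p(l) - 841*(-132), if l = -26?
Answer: 111131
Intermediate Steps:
p(J) = -63 - 7*J (p(J) = -7*(J + 9) = -7*(9 + J) = -63 - 7*J)
p(l) - 841*(-132) = (-63 - 7*(-26)) - 841*(-132) = (-63 + 182) - 1*(-111012) = 119 + 111012 = 111131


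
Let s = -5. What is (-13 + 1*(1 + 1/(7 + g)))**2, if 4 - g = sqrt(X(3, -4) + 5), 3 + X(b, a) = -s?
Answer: 460364/3249 - 1357*sqrt(7)/6498 ≈ 141.14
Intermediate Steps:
X(b, a) = 2 (X(b, a) = -3 - 1*(-5) = -3 + 5 = 2)
g = 4 - sqrt(7) (g = 4 - sqrt(2 + 5) = 4 - sqrt(7) ≈ 1.3542)
(-13 + 1*(1 + 1/(7 + g)))**2 = (-13 + 1*(1 + 1/(7 + (4 - sqrt(7)))))**2 = (-13 + 1*(1 + 1/(11 - sqrt(7))))**2 = (-13 + (1 + 1/(11 - sqrt(7))))**2 = (-12 + 1/(11 - sqrt(7)))**2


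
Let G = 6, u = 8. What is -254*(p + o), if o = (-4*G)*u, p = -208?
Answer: 101600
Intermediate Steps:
o = -192 (o = -4*6*8 = -24*8 = -192)
-254*(p + o) = -254*(-208 - 192) = -254*(-400) = 101600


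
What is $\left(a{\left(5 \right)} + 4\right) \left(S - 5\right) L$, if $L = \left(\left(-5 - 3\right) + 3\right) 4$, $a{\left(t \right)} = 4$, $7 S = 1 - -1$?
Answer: $\frac{5280}{7} \approx 754.29$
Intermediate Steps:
$S = \frac{2}{7}$ ($S = \frac{1 - -1}{7} = \frac{1 + 1}{7} = \frac{1}{7} \cdot 2 = \frac{2}{7} \approx 0.28571$)
$L = -20$ ($L = \left(-8 + 3\right) 4 = \left(-5\right) 4 = -20$)
$\left(a{\left(5 \right)} + 4\right) \left(S - 5\right) L = \left(4 + 4\right) \left(\frac{2}{7} - 5\right) \left(-20\right) = 8 \left(- \frac{33}{7}\right) \left(-20\right) = \left(- \frac{264}{7}\right) \left(-20\right) = \frac{5280}{7}$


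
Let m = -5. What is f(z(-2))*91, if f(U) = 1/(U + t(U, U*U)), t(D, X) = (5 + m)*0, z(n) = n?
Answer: -91/2 ≈ -45.500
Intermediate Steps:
t(D, X) = 0 (t(D, X) = (5 - 5)*0 = 0*0 = 0)
f(U) = 1/U (f(U) = 1/(U + 0) = 1/U)
f(z(-2))*91 = 91/(-2) = -1/2*91 = -91/2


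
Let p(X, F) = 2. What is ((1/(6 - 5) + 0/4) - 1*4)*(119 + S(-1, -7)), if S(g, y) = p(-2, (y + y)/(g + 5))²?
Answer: -369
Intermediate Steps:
S(g, y) = 4 (S(g, y) = 2² = 4)
((1/(6 - 5) + 0/4) - 1*4)*(119 + S(-1, -7)) = ((1/(6 - 5) + 0/4) - 1*4)*(119 + 4) = ((1/1 + 0*(¼)) - 4)*123 = ((1*1 + 0) - 4)*123 = ((1 + 0) - 4)*123 = (1 - 4)*123 = -3*123 = -369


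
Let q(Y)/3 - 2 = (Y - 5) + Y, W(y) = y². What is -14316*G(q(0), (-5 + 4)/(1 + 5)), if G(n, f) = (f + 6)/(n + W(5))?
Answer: -41755/8 ≈ -5219.4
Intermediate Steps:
q(Y) = -9 + 6*Y (q(Y) = 6 + 3*((Y - 5) + Y) = 6 + 3*((-5 + Y) + Y) = 6 + 3*(-5 + 2*Y) = 6 + (-15 + 6*Y) = -9 + 6*Y)
G(n, f) = (6 + f)/(25 + n) (G(n, f) = (f + 6)/(n + 5²) = (6 + f)/(n + 25) = (6 + f)/(25 + n))
-14316*G(q(0), (-5 + 4)/(1 + 5)) = -14316*(6 + (-5 + 4)/(1 + 5))/(25 + (-9 + 6*0)) = -14316*(6 - 1/6)/(25 + (-9 + 0)) = -14316*(6 - 1*⅙)/(25 - 9) = -14316*(6 - ⅙)/16 = -3579*35/(4*6) = -14316*35/96 = -41755/8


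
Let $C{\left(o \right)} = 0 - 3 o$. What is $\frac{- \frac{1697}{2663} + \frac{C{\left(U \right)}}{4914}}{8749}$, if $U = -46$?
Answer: $- \frac{1328594}{19081542753} \approx -6.9627 \cdot 10^{-5}$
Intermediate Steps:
$C{\left(o \right)} = - 3 o$
$\frac{- \frac{1697}{2663} + \frac{C{\left(U \right)}}{4914}}{8749} = \frac{- \frac{1697}{2663} + \frac{\left(-3\right) \left(-46\right)}{4914}}{8749} = \left(\left(-1697\right) \frac{1}{2663} + 138 \cdot \frac{1}{4914}\right) \frac{1}{8749} = \left(- \frac{1697}{2663} + \frac{23}{819}\right) \frac{1}{8749} = \left(- \frac{1328594}{2180997}\right) \frac{1}{8749} = - \frac{1328594}{19081542753}$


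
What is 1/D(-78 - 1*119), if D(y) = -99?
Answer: -1/99 ≈ -0.010101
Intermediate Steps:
1/D(-78 - 1*119) = 1/(-99) = -1/99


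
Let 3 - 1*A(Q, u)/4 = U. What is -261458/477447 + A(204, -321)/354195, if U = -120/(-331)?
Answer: -3405698694854/6219465732735 ≈ -0.54759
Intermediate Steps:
U = 120/331 (U = -120*(-1/331) = 120/331 ≈ 0.36254)
A(Q, u) = 3492/331 (A(Q, u) = 12 - 4*120/331 = 12 - 480/331 = 3492/331)
-261458/477447 + A(204, -321)/354195 = -261458/477447 + (3492/331)/354195 = -261458*1/477447 + (3492/331)*(1/354195) = -261458/477447 + 388/13026505 = -3405698694854/6219465732735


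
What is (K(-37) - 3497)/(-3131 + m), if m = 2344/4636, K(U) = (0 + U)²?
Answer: 2466352/3628243 ≈ 0.67976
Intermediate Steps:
K(U) = U²
m = 586/1159 (m = 2344*(1/4636) = 586/1159 ≈ 0.50561)
(K(-37) - 3497)/(-3131 + m) = ((-37)² - 3497)/(-3131 + 586/1159) = (1369 - 3497)/(-3628243/1159) = -2128*(-1159/3628243) = 2466352/3628243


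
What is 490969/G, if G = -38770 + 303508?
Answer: 490969/264738 ≈ 1.8545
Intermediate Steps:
G = 264738
490969/G = 490969/264738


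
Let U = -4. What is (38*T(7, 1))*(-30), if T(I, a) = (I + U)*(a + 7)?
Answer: -27360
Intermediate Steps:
T(I, a) = (-4 + I)*(7 + a) (T(I, a) = (I - 4)*(a + 7) = (-4 + I)*(7 + a))
(38*T(7, 1))*(-30) = (38*(-28 - 4*1 + 7*7 + 7*1))*(-30) = (38*(-28 - 4 + 49 + 7))*(-30) = (38*24)*(-30) = 912*(-30) = -27360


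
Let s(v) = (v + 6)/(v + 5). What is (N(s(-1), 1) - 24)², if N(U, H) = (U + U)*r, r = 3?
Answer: 1089/4 ≈ 272.25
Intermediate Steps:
s(v) = (6 + v)/(5 + v)
N(U, H) = 6*U (N(U, H) = (U + U)*3 = (2*U)*3 = 6*U)
(N(s(-1), 1) - 24)² = (6*((6 - 1)/(5 - 1)) - 24)² = (6*(5/4) - 24)² = (15/2 - 24)² = (-33/2)² = 1089/4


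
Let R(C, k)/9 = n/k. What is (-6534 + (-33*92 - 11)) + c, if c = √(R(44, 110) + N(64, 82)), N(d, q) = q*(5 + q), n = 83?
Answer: -9581 + √86403570/110 ≈ -9496.5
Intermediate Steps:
R(C, k) = 747/k (R(C, k) = 9*(83/k) = 747/k)
c = √86403570/110 (c = √(747/110 + 82*(5 + 82)) = √(747*(1/110) + 82*87) = √(747/110 + 7134) = √(785487/110) = √86403570/110 ≈ 84.503)
(-6534 + (-33*92 - 11)) + c = (-6534 + (-33*92 - 11)) + √86403570/110 = (-6534 + (-3036 - 11)) + √86403570/110 = (-6534 - 3047) + √86403570/110 = -9581 + √86403570/110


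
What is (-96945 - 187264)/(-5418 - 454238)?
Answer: 284209/459656 ≈ 0.61831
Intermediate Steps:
(-96945 - 187264)/(-5418 - 454238) = -284209/(-459656) = -284209*(-1/459656) = 284209/459656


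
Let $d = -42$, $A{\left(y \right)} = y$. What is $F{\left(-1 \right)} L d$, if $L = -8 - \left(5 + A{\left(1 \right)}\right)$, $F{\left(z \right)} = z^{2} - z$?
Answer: $1176$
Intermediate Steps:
$L = -14$ ($L = -8 - \left(5 + 1\right) = -8 - 6 = -14$)
$F{\left(-1 \right)} L d = - (-1 - 1) \left(-14\right) \left(-42\right) = \left(-1\right) \left(-2\right) \left(-14\right) \left(-42\right) = 2 \left(-14\right) \left(-42\right) = \left(-28\right) \left(-42\right) = 1176$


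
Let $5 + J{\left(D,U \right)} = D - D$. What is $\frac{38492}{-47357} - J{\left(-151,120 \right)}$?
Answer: $\frac{198293}{47357} \approx 4.1872$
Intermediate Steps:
$J{\left(D,U \right)} = -5$ ($J{\left(D,U \right)} = -5 + \left(D - D\right) = -5 + 0 = -5$)
$\frac{38492}{-47357} - J{\left(-151,120 \right)} = \frac{38492}{-47357} - -5 = 38492 \left(- \frac{1}{47357}\right) + 5 = - \frac{38492}{47357} + 5 = \frac{198293}{47357}$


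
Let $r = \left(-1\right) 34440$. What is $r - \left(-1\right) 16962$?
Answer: $-17478$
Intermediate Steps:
$r = -34440$
$r - \left(-1\right) 16962 = -34440 - \left(-1\right) 16962 = -34440 - -16962 = -34440 + 16962 = -17478$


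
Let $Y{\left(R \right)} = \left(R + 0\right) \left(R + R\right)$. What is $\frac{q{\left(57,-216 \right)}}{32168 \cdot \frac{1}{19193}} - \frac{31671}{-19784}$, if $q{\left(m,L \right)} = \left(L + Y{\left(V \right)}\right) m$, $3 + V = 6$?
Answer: $- \frac{535554616563}{79551464} \approx -6732.2$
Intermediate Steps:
$V = 3$ ($V = -3 + 6 = 3$)
$Y{\left(R \right)} = 2 R^{2}$ ($Y{\left(R \right)} = R 2 R = 2 R^{2}$)
$q{\left(m,L \right)} = m \left(18 + L\right)$ ($q{\left(m,L \right)} = \left(L + 2 \cdot 3^{2}\right) m = \left(L + 2 \cdot 9\right) m = \left(L + 18\right) m = \left(18 + L\right) m = m \left(18 + L\right)$)
$\frac{q{\left(57,-216 \right)}}{32168 \cdot \frac{1}{19193}} - \frac{31671}{-19784} = \frac{57 \left(18 - 216\right)}{32168 \cdot \frac{1}{19193}} - \frac{31671}{-19784} = \frac{57 \left(-198\right)}{32168 \cdot \frac{1}{19193}} - - \frac{31671}{19784} = - \frac{11286}{\frac{32168}{19193}} + \frac{31671}{19784} = \left(-11286\right) \frac{19193}{32168} + \frac{31671}{19784} = - \frac{108306099}{16084} + \frac{31671}{19784} = - \frac{535554616563}{79551464}$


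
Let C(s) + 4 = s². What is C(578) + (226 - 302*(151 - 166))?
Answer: 338836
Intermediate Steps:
C(s) = -4 + s²
C(578) + (226 - 302*(151 - 166)) = (-4 + 578²) + (226 - 302*(151 - 166)) = (-4 + 334084) + (226 - 302*(-15)) = 334080 + (226 + 4530) = 334080 + 4756 = 338836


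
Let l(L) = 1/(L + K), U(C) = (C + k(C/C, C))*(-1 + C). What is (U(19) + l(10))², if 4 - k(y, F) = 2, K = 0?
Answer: 14295961/100 ≈ 1.4296e+5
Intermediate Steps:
k(y, F) = 2 (k(y, F) = 4 - 1*2 = 4 - 2 = 2)
U(C) = (-1 + C)*(2 + C) (U(C) = (C + 2)*(-1 + C) = (2 + C)*(-1 + C) = (-1 + C)*(2 + C))
l(L) = 1/L (l(L) = 1/(L + 0) = 1/L)
(U(19) + l(10))² = ((-2 + 19 + 19²) + 1/10)² = ((-2 + 19 + 361) + ⅒)² = (378 + ⅒)² = (3781/10)² = 14295961/100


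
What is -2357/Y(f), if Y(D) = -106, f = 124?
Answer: 2357/106 ≈ 22.236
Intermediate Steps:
-2357/Y(f) = -2357/(-106) = -2357*(-1/106) = 2357/106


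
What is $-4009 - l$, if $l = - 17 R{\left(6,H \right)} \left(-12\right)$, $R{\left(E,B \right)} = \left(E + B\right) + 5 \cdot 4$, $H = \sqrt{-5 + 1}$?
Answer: $-9313 - 408 i \approx -9313.0 - 408.0 i$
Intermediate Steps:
$H = 2 i$ ($H = \sqrt{-4} = 2 i \approx 2.0 i$)
$R{\left(E,B \right)} = 20 + B + E$ ($R{\left(E,B \right)} = \left(B + E\right) + 20 = 20 + B + E$)
$l = 5304 + 408 i$ ($l = - 17 \left(20 + 2 i + 6\right) \left(-12\right) = - 17 \left(26 + 2 i\right) \left(-12\right) = \left(-442 - 34 i\right) \left(-12\right) = 5304 + 408 i \approx 5304.0 + 408.0 i$)
$-4009 - l = -4009 - \left(5304 + 408 i\right) = -9313 - 408 i$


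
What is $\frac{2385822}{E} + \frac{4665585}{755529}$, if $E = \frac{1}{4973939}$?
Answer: $\frac{2988604030906192489}{251843} \approx 1.1867 \cdot 10^{13}$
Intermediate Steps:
$E = \frac{1}{4973939} \approx 2.0105 \cdot 10^{-7}$
$\frac{2385822}{E} + \frac{4665585}{755529} = 2385822 \frac{1}{\frac{1}{4973939}} + \frac{4665585}{755529} = 2385822 \cdot 4973939 + 4665585 \cdot \frac{1}{755529} = 11866933092858 + \frac{1555195}{251843} = \frac{2988604030906192489}{251843}$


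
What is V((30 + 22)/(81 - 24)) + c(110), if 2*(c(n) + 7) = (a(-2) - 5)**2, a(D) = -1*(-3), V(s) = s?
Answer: -233/57 ≈ -4.0877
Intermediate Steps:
a(D) = 3
c(n) = -5 (c(n) = -7 + (3 - 5)**2/2 = -7 + (1/2)*(-2)**2 = -7 + (1/2)*4 = -7 + 2 = -5)
V((30 + 22)/(81 - 24)) + c(110) = (30 + 22)/(81 - 24) - 5 = 52/57 - 5 = -233/57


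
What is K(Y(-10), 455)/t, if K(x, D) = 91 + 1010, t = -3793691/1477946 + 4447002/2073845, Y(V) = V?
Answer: -3374599045529370/1295098294003 ≈ -2605.7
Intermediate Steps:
t = -1295098294003/3065030922370 (t = -3793691*1/1477946 + 4447002*(1/2073845) = -3793691/1477946 + 4447002/2073845 = -1295098294003/3065030922370 ≈ -0.42254)
K(x, D) = 1101
K(Y(-10), 455)/t = 1101/(-1295098294003/3065030922370) = 1101*(-3065030922370/1295098294003) = -3374599045529370/1295098294003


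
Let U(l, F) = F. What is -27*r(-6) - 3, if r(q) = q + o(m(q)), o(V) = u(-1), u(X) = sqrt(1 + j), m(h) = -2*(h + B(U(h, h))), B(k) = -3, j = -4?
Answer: 159 - 27*I*sqrt(3) ≈ 159.0 - 46.765*I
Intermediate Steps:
m(h) = 6 - 2*h (m(h) = -2*(h - 3) = -2*(-3 + h) = 6 - 2*h)
u(X) = I*sqrt(3) (u(X) = sqrt(1 - 4) = sqrt(-3) = I*sqrt(3))
o(V) = I*sqrt(3)
r(q) = q + I*sqrt(3)
-27*r(-6) - 3 = -27*(-6 + I*sqrt(3)) - 3 = (162 - 27*I*sqrt(3)) - 3 = 159 - 27*I*sqrt(3)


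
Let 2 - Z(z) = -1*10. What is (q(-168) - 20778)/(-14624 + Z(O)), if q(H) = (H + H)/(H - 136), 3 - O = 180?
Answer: 394761/277628 ≈ 1.4219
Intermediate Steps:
O = -177 (O = 3 - 1*180 = 3 - 180 = -177)
Z(z) = 12 (Z(z) = 2 - (-1)*10 = 2 - 1*(-10) = 2 + 10 = 12)
q(H) = 2*H/(-136 + H) (q(H) = (2*H)/(-136 + H) = 2*H/(-136 + H))
(q(-168) - 20778)/(-14624 + Z(O)) = (2*(-168)/(-136 - 168) - 20778)/(-14624 + 12) = (2*(-168)/(-304) - 20778)/(-14612) = (2*(-168)*(-1/304) - 20778)*(-1/14612) = (21/19 - 20778)*(-1/14612) = -394761/19*(-1/14612) = 394761/277628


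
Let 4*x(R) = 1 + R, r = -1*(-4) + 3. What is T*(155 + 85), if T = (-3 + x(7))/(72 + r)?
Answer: -240/79 ≈ -3.0380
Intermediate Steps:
r = 7 (r = 4 + 3 = 7)
x(R) = 1/4 + R/4 (x(R) = (1 + R)/4 = 1/4 + R/4)
T = -1/79 (T = (-3 + (1/4 + (1/4)*7))/(72 + 7) = (-3 + (1/4 + 7/4))/79 = (-3 + 2)*(1/79) = -1*1/79 = -1/79 ≈ -0.012658)
T*(155 + 85) = -(155 + 85)/79 = -1/79*240 = -240/79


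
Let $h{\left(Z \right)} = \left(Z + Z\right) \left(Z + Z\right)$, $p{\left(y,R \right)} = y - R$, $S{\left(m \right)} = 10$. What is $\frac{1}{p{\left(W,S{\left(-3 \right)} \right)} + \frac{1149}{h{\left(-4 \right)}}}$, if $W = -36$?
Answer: $- \frac{64}{1795} \approx -0.035655$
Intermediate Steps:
$h{\left(Z \right)} = 4 Z^{2}$ ($h{\left(Z \right)} = 2 Z 2 Z = 4 Z^{2}$)
$\frac{1}{p{\left(W,S{\left(-3 \right)} \right)} + \frac{1149}{h{\left(-4 \right)}}} = \frac{1}{\left(-36 - 10\right) + \frac{1149}{4 \left(-4\right)^{2}}} = \frac{1}{\left(-36 - 10\right) + \frac{1149}{4 \cdot 16}} = \frac{1}{-46 + \frac{1149}{64}} = \frac{1}{- \frac{1795}{64}} = - \frac{64}{1795}$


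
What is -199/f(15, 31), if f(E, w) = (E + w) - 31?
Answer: -199/15 ≈ -13.267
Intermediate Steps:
f(E, w) = -31 + E + w
-199/f(15, 31) = -199/(-31 + 15 + 31) = -199/15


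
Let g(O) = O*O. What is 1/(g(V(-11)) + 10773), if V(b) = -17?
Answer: 1/11062 ≈ 9.0400e-5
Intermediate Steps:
g(O) = O²
1/(g(V(-11)) + 10773) = 1/((-17)² + 10773) = 1/(289 + 10773) = 1/11062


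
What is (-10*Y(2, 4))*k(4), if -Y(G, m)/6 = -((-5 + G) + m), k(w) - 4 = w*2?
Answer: -720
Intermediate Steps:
k(w) = 4 + 2*w (k(w) = 4 + w*2 = 4 + 2*w)
Y(G, m) = -30 + 6*G + 6*m (Y(G, m) = -(-6)*((-5 + G) + m) = -(-6)*(-5 + G + m) = -6*(5 - G - m) = -30 + 6*G + 6*m)
(-10*Y(2, 4))*k(4) = (-10*(-30 + 6*2 + 6*4))*(4 + 2*4) = (-10*(-30 + 12 + 24))*(4 + 8) = -10*6*12 = -60*12 = -720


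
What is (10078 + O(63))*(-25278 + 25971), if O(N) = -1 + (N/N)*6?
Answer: 6987519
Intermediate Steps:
O(N) = 5 (O(N) = -1 + 1*6 = -1 + 6 = 5)
(10078 + O(63))*(-25278 + 25971) = (10078 + 5)*(-25278 + 25971) = 10083*693 = 6987519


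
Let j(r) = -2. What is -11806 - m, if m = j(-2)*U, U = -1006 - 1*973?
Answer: -15764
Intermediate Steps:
U = -1979 (U = -1006 - 973 = -1979)
m = 3958 (m = -2*(-1979) = 3958)
-11806 - m = -11806 - 1*3958 = -11806 - 3958 = -15764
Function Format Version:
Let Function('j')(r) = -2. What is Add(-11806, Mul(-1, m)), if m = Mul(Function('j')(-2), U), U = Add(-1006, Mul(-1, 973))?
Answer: -15764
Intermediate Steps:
U = -1979 (U = Add(-1006, -973) = -1979)
m = 3958 (m = Mul(-2, -1979) = 3958)
Add(-11806, Mul(-1, m)) = Add(-11806, Mul(-1, 3958)) = Add(-11806, -3958) = -15764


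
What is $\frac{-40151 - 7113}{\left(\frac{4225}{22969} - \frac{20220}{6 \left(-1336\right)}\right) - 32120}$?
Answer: $\frac{725185353088}{492785013975} \approx 1.4716$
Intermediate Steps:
$\frac{-40151 - 7113}{\left(\frac{4225}{22969} - \frac{20220}{6 \left(-1336\right)}\right) - 32120} = - \frac{47264}{\left(4225 \cdot \frac{1}{22969} - \frac{20220}{-8016}\right) - 32120} = - \frac{47264}{\left(\frac{4225}{22969} - - \frac{1685}{668}\right) - 32120} = - \frac{47264}{\left(\frac{4225}{22969} + \frac{1685}{668}\right) - 32120} = - \frac{47264}{\frac{41525065}{15343292} - 32120} = - \frac{47264}{- \frac{492785013975}{15343292}} = \left(-47264\right) \left(- \frac{15343292}{492785013975}\right) = \frac{725185353088}{492785013975}$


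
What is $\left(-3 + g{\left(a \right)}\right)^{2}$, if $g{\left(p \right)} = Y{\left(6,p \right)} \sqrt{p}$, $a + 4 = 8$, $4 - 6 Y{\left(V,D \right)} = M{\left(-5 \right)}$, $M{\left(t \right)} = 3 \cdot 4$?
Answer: $\frac{289}{9} \approx 32.111$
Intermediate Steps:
$M{\left(t \right)} = 12$
$Y{\left(V,D \right)} = - \frac{4}{3}$ ($Y{\left(V,D \right)} = \frac{2}{3} - 2 = - \frac{4}{3}$)
$a = 4$ ($a = -4 + 8 = 4$)
$g{\left(p \right)} = - \frac{4 \sqrt{p}}{3}$
$\left(-3 + g{\left(a \right)}\right)^{2} = \left(-3 - \frac{4 \sqrt{4}}{3}\right)^{2} = \left(-3 - \frac{8}{3}\right)^{2} = \left(- \frac{17}{3}\right)^{2} = \frac{289}{9}$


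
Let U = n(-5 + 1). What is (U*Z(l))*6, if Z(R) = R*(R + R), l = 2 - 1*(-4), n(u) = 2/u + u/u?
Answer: 216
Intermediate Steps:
n(u) = 1 + 2/u (n(u) = 2/u + 1 = 1 + 2/u)
U = ½ (U = (2 + (-5 + 1))/(-5 + 1) = (2 - 4)/(-4) = -¼*(-2) = ½ ≈ 0.50000)
l = 6 (l = 2 + 4 = 6)
Z(R) = 2*R² (Z(R) = R*(2*R) = 2*R²)
(U*Z(l))*6 = ((2*6²)/2)*6 = ((2*36)/2)*6 = ((½)*72)*6 = 36*6 = 216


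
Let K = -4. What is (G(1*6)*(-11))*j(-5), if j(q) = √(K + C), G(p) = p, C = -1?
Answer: -66*I*√5 ≈ -147.58*I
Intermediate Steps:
j(q) = I*√5 (j(q) = √(-4 - 1) = √(-5) = I*√5)
(G(1*6)*(-11))*j(-5) = ((1*6)*(-11))*(I*√5) = (6*(-11))*(I*√5) = -66*I*√5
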